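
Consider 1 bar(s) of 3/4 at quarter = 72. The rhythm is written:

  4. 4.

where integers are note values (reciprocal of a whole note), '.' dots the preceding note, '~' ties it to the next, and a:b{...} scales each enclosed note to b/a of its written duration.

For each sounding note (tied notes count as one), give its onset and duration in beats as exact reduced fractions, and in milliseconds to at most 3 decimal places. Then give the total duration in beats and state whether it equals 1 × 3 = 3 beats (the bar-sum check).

1) 0.0ms=0b +1250.0ms=3/2b
2) 1250.0ms=3/2b +1250.0ms=3/2b
Σ=3b of 3 (72bpm 3/4) — PASS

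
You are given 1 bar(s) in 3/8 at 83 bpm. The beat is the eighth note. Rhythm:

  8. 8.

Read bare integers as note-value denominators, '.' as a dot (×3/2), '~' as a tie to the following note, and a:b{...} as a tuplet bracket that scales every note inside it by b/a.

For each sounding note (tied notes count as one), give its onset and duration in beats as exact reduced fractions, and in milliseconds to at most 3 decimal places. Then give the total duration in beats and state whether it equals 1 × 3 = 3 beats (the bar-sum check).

1) 0.0ms=0b +1084.337ms=3/2b
2) 1084.337ms=3/2b +1084.337ms=3/2b
Σ=3b of 3 (83bpm 3/8) — PASS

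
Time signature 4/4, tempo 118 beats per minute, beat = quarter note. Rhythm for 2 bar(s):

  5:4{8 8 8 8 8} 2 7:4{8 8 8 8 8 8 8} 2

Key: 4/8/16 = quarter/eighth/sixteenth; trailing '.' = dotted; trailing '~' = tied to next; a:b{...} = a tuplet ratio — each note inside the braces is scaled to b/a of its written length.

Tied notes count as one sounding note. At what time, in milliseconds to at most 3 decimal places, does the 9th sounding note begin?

note 9 onset = 32/7b = 2324.455ms

1. 0.0ms @ 0 + 203.39ms (2/5)
2. 203.39ms @ 2/5 + 203.39ms (2/5)
3. 406.78ms @ 4/5 + 203.39ms (2/5)
4. 610.169ms @ 6/5 + 203.39ms (2/5)
5. 813.559ms @ 8/5 + 203.39ms (2/5)
6. 1016.949ms @ 2 + 1016.949ms (2)
7. 2033.898ms @ 4 + 145.278ms (2/7)
8. 2179.177ms @ 30/7 + 145.278ms (2/7)
9. 2324.455ms @ 32/7 + 145.278ms (2/7)
10. 2469.734ms @ 34/7 + 145.278ms (2/7)
11. 2615.012ms @ 36/7 + 145.278ms (2/7)
12. 2760.291ms @ 38/7 + 145.278ms (2/7)
13. 2905.569ms @ 40/7 + 145.278ms (2/7)
14. 3050.847ms @ 6 + 1016.949ms (2)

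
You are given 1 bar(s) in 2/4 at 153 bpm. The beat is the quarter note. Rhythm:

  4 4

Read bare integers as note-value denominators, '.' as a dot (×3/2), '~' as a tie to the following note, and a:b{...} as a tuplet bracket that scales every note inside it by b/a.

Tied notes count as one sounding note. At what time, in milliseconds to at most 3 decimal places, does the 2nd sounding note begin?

note 2 onset = 1b = 392.157ms

1. 0.0ms @ 0 + 392.157ms (1)
2. 392.157ms @ 1 + 392.157ms (1)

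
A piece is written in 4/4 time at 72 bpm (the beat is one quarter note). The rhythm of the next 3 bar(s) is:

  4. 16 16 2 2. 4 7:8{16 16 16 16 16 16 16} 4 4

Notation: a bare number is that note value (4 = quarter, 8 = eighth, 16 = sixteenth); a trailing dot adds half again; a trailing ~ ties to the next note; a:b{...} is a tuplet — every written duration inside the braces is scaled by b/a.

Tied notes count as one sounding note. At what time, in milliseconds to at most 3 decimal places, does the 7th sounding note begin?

note 7 onset = 8b = 6666.667ms

1. 0.0ms @ 0 + 1250.0ms (3/2)
2. 1250.0ms @ 3/2 + 208.333ms (1/4)
3. 1458.333ms @ 7/4 + 208.333ms (1/4)
4. 1666.667ms @ 2 + 1666.667ms (2)
5. 3333.333ms @ 4 + 2500.0ms (3)
6. 5833.333ms @ 7 + 833.333ms (1)
7. 6666.667ms @ 8 + 238.095ms (2/7)
8. 6904.762ms @ 58/7 + 238.095ms (2/7)
9. 7142.857ms @ 60/7 + 238.095ms (2/7)
10. 7380.952ms @ 62/7 + 238.095ms (2/7)
11. 7619.048ms @ 64/7 + 238.095ms (2/7)
12. 7857.143ms @ 66/7 + 238.095ms (2/7)
13. 8095.238ms @ 68/7 + 238.095ms (2/7)
14. 8333.333ms @ 10 + 833.333ms (1)
15. 9166.667ms @ 11 + 833.333ms (1)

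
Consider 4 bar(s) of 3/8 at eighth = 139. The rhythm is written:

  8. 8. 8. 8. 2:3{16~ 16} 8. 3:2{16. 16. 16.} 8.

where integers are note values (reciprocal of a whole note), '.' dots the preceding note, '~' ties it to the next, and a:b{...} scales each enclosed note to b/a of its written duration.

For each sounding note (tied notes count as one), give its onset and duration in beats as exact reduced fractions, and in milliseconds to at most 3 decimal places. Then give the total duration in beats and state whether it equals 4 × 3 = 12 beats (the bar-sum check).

1) 0.0ms=0b +647.482ms=3/2b
2) 647.482ms=3/2b +647.482ms=3/2b
3) 1294.964ms=3b +647.482ms=3/2b
4) 1942.446ms=9/2b +647.482ms=3/2b
5) 2589.928ms=6b +647.482ms=3/2b
6) 3237.41ms=15/2b +647.482ms=3/2b
7) 3884.892ms=9b +215.827ms=1/2b
8) 4100.719ms=19/2b +215.827ms=1/2b
9) 4316.547ms=10b +215.827ms=1/2b
10) 4532.374ms=21/2b +647.482ms=3/2b
Σ=12b of 12 (139bpm 3/8) — PASS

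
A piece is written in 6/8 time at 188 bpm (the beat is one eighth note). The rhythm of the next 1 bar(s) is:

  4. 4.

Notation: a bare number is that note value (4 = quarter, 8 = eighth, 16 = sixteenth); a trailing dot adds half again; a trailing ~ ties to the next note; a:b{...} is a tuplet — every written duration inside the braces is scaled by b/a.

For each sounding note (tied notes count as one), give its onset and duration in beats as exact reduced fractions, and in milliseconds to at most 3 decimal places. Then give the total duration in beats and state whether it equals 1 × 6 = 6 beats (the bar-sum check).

1) 0.0ms=0b +957.447ms=3b
2) 957.447ms=3b +957.447ms=3b
Σ=6b of 6 (188bpm 6/8) — PASS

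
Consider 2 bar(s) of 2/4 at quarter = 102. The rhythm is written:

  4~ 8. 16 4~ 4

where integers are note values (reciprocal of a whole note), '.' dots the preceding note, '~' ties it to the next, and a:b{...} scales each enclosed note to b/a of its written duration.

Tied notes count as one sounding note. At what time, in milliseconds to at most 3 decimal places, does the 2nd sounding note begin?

1. 0.0ms @ 0 + 1029.412ms (7/4)
2. 1029.412ms @ 7/4 + 147.059ms (1/4)
3. 1176.471ms @ 2 + 1176.471ms (2)

note 2 onset = 7/4b = 1029.412ms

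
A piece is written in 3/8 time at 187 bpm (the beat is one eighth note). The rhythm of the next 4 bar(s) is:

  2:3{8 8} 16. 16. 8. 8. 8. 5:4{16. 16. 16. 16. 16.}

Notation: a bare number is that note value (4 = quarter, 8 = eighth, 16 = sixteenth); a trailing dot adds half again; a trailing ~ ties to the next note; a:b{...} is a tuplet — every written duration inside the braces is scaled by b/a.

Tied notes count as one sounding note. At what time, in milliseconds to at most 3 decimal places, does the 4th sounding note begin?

1. 0.0ms @ 0 + 481.283ms (3/2)
2. 481.283ms @ 3/2 + 481.283ms (3/2)
3. 962.567ms @ 3 + 240.642ms (3/4)
4. 1203.209ms @ 15/4 + 240.642ms (3/4)
5. 1443.85ms @ 9/2 + 481.283ms (3/2)
6. 1925.134ms @ 6 + 481.283ms (3/2)
7. 2406.417ms @ 15/2 + 481.283ms (3/2)
8. 2887.701ms @ 9 + 192.513ms (3/5)
9. 3080.214ms @ 48/5 + 192.513ms (3/5)
10. 3272.727ms @ 51/5 + 192.513ms (3/5)
11. 3465.241ms @ 54/5 + 192.513ms (3/5)
12. 3657.754ms @ 57/5 + 192.513ms (3/5)

note 4 onset = 15/4b = 1203.209ms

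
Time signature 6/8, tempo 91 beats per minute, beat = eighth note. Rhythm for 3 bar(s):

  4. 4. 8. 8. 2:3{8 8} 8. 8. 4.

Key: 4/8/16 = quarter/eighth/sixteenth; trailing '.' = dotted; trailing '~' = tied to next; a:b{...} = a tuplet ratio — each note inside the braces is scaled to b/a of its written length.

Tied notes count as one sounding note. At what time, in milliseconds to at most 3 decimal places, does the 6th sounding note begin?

note 6 onset = 21/2b = 6923.077ms

1. 0.0ms @ 0 + 1978.022ms (3)
2. 1978.022ms @ 3 + 1978.022ms (3)
3. 3956.044ms @ 6 + 989.011ms (3/2)
4. 4945.055ms @ 15/2 + 989.011ms (3/2)
5. 5934.066ms @ 9 + 989.011ms (3/2)
6. 6923.077ms @ 21/2 + 989.011ms (3/2)
7. 7912.088ms @ 12 + 989.011ms (3/2)
8. 8901.099ms @ 27/2 + 989.011ms (3/2)
9. 9890.11ms @ 15 + 1978.022ms (3)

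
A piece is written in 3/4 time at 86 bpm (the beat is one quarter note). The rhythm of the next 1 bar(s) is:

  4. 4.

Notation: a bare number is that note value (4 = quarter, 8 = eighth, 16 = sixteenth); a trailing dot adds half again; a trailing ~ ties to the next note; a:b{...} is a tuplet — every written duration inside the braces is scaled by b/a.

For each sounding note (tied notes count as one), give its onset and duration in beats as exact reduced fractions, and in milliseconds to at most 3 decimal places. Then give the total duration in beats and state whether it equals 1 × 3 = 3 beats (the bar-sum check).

1) 0.0ms=0b +1046.512ms=3/2b
2) 1046.512ms=3/2b +1046.512ms=3/2b
Σ=3b of 3 (86bpm 3/4) — PASS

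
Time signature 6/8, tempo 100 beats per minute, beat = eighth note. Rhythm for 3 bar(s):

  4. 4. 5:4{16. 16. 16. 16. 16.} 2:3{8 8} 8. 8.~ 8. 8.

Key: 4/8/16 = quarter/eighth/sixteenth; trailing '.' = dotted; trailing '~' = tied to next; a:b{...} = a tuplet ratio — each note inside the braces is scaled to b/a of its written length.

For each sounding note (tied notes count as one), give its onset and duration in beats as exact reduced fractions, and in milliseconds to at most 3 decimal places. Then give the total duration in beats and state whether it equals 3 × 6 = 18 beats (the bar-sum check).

1) 0.0ms=0b +1800.0ms=3b
2) 1800.0ms=3b +1800.0ms=3b
3) 3600.0ms=6b +360.0ms=3/5b
4) 3960.0ms=33/5b +360.0ms=3/5b
5) 4320.0ms=36/5b +360.0ms=3/5b
6) 4680.0ms=39/5b +360.0ms=3/5b
7) 5040.0ms=42/5b +360.0ms=3/5b
8) 5400.0ms=9b +900.0ms=3/2b
9) 6300.0ms=21/2b +900.0ms=3/2b
10) 7200.0ms=12b +900.0ms=3/2b
11) 8100.0ms=27/2b +1800.0ms=3b
12) 9900.0ms=33/2b +900.0ms=3/2b
Σ=18b of 18 (100bpm 6/8) — PASS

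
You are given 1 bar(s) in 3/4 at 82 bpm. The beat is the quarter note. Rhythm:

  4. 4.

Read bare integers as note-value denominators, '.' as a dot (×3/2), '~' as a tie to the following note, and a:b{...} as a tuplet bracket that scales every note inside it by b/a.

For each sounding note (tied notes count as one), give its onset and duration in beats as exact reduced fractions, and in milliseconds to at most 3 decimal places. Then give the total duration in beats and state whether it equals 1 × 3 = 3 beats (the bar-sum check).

1) 0.0ms=0b +1097.561ms=3/2b
2) 1097.561ms=3/2b +1097.561ms=3/2b
Σ=3b of 3 (82bpm 3/4) — PASS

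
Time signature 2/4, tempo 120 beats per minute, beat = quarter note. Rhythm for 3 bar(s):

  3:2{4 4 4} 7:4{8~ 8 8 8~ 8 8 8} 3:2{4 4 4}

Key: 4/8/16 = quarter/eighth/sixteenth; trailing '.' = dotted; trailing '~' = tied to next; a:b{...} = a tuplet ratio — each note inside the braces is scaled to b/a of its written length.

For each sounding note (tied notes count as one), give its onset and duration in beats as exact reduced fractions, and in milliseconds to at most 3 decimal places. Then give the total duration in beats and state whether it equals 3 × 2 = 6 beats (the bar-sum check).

1) 0.0ms=0b +333.333ms=2/3b
2) 333.333ms=2/3b +333.333ms=2/3b
3) 666.667ms=4/3b +333.333ms=2/3b
4) 1000.0ms=2b +285.714ms=4/7b
5) 1285.714ms=18/7b +142.857ms=2/7b
6) 1428.571ms=20/7b +285.714ms=4/7b
7) 1714.286ms=24/7b +142.857ms=2/7b
8) 1857.143ms=26/7b +142.857ms=2/7b
9) 2000.0ms=4b +333.333ms=2/3b
10) 2333.333ms=14/3b +333.333ms=2/3b
11) 2666.667ms=16/3b +333.333ms=2/3b
Σ=6b of 6 (120bpm 2/4) — PASS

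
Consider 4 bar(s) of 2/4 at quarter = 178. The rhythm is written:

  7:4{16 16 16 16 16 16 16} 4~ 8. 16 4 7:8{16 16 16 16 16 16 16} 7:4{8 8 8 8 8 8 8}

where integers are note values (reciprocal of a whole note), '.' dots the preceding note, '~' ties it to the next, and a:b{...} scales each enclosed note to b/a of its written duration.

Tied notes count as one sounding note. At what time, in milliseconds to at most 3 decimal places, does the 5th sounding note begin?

1. 0.0ms @ 0 + 48.154ms (1/7)
2. 48.154ms @ 1/7 + 48.154ms (1/7)
3. 96.308ms @ 2/7 + 48.154ms (1/7)
4. 144.462ms @ 3/7 + 48.154ms (1/7)
5. 192.616ms @ 4/7 + 48.154ms (1/7)
6. 240.77ms @ 5/7 + 48.154ms (1/7)
7. 288.925ms @ 6/7 + 48.154ms (1/7)
8. 337.079ms @ 1 + 589.888ms (7/4)
9. 926.966ms @ 11/4 + 84.27ms (1/4)
10. 1011.236ms @ 3 + 337.079ms (1)
11. 1348.315ms @ 4 + 96.308ms (2/7)
12. 1444.623ms @ 30/7 + 96.308ms (2/7)
13. 1540.931ms @ 32/7 + 96.308ms (2/7)
14. 1637.239ms @ 34/7 + 96.308ms (2/7)
15. 1733.547ms @ 36/7 + 96.308ms (2/7)
16. 1829.856ms @ 38/7 + 96.308ms (2/7)
17. 1926.164ms @ 40/7 + 96.308ms (2/7)
18. 2022.472ms @ 6 + 96.308ms (2/7)
19. 2118.78ms @ 44/7 + 96.308ms (2/7)
20. 2215.088ms @ 46/7 + 96.308ms (2/7)
21. 2311.396ms @ 48/7 + 96.308ms (2/7)
22. 2407.705ms @ 50/7 + 96.308ms (2/7)
23. 2504.013ms @ 52/7 + 96.308ms (2/7)
24. 2600.321ms @ 54/7 + 96.308ms (2/7)

note 5 onset = 4/7b = 192.616ms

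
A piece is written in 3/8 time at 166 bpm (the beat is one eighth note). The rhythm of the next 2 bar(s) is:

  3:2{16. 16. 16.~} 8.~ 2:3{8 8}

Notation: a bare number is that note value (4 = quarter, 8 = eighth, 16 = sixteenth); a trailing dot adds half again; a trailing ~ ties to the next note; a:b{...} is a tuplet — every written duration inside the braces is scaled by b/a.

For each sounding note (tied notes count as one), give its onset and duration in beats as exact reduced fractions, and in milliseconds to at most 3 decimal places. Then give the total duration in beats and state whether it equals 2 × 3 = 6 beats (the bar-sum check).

1) 0.0ms=0b +180.723ms=1/2b
2) 180.723ms=1/2b +180.723ms=1/2b
3) 361.446ms=1b +1265.06ms=7/2b
4) 1626.506ms=9/2b +542.169ms=3/2b
Σ=6b of 6 (166bpm 3/8) — PASS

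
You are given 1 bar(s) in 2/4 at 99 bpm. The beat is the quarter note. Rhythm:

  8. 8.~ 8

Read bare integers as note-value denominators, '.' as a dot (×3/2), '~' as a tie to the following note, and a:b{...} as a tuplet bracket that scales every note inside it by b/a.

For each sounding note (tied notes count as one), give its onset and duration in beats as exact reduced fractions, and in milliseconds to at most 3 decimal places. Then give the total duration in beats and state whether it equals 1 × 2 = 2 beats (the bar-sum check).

1) 0.0ms=0b +454.545ms=3/4b
2) 454.545ms=3/4b +757.576ms=5/4b
Σ=2b of 2 (99bpm 2/4) — PASS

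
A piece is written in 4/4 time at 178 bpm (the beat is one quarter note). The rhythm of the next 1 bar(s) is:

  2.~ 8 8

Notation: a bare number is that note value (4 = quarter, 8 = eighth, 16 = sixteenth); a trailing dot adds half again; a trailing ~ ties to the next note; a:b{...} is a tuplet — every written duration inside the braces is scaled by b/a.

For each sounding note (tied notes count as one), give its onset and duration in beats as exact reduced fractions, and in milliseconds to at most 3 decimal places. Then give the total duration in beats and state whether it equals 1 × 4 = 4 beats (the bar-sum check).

1) 0.0ms=0b +1179.775ms=7/2b
2) 1179.775ms=7/2b +168.539ms=1/2b
Σ=4b of 4 (178bpm 4/4) — PASS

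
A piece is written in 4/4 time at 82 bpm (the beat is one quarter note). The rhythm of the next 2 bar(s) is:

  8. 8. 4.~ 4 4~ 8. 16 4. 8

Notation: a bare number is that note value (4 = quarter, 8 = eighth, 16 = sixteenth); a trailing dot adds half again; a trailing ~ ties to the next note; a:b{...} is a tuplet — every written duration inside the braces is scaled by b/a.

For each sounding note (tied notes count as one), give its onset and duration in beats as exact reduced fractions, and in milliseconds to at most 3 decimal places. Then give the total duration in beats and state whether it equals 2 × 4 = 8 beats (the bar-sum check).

1) 0.0ms=0b +548.78ms=3/4b
2) 548.78ms=3/4b +548.78ms=3/4b
3) 1097.561ms=3/2b +1829.268ms=5/2b
4) 2926.829ms=4b +1280.488ms=7/4b
5) 4207.317ms=23/4b +182.927ms=1/4b
6) 4390.244ms=6b +1097.561ms=3/2b
7) 5487.805ms=15/2b +365.854ms=1/2b
Σ=8b of 8 (82bpm 4/4) — PASS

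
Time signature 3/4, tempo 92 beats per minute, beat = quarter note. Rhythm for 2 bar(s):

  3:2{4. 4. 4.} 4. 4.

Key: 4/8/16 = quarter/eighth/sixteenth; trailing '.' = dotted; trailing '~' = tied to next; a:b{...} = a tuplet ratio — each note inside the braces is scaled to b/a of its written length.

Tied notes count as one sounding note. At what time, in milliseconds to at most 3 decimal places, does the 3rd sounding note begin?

1. 0.0ms @ 0 + 652.174ms (1)
2. 652.174ms @ 1 + 652.174ms (1)
3. 1304.348ms @ 2 + 652.174ms (1)
4. 1956.522ms @ 3 + 978.261ms (3/2)
5. 2934.783ms @ 9/2 + 978.261ms (3/2)

note 3 onset = 2b = 1304.348ms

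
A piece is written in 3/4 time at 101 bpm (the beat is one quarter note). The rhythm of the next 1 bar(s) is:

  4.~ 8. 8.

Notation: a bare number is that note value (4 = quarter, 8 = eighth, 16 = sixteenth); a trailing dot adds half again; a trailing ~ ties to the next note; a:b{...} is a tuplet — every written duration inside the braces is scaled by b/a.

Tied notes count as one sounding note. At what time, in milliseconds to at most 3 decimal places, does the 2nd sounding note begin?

1. 0.0ms @ 0 + 1336.634ms (9/4)
2. 1336.634ms @ 9/4 + 445.545ms (3/4)

note 2 onset = 9/4b = 1336.634ms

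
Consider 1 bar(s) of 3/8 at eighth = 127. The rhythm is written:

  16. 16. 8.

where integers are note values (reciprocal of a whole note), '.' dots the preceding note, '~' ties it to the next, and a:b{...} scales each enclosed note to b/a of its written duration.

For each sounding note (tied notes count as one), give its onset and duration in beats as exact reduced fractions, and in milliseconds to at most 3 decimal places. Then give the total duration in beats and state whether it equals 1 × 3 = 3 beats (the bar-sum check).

1) 0.0ms=0b +354.331ms=3/4b
2) 354.331ms=3/4b +354.331ms=3/4b
3) 708.661ms=3/2b +708.661ms=3/2b
Σ=3b of 3 (127bpm 3/8) — PASS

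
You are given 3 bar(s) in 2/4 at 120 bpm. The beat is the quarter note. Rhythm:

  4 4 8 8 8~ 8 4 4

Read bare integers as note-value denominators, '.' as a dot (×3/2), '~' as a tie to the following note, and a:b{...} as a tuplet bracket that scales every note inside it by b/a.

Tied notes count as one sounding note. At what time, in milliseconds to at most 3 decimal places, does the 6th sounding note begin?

1. 0.0ms @ 0 + 500.0ms (1)
2. 500.0ms @ 1 + 500.0ms (1)
3. 1000.0ms @ 2 + 250.0ms (1/2)
4. 1250.0ms @ 5/2 + 250.0ms (1/2)
5. 1500.0ms @ 3 + 500.0ms (1)
6. 2000.0ms @ 4 + 500.0ms (1)
7. 2500.0ms @ 5 + 500.0ms (1)

note 6 onset = 4b = 2000.0ms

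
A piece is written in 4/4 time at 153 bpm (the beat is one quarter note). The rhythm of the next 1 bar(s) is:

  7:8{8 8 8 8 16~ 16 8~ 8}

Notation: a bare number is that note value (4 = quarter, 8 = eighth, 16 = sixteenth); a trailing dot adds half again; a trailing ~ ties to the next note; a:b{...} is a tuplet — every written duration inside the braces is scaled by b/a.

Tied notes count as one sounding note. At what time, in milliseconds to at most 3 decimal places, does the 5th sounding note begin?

1. 0.0ms @ 0 + 224.09ms (4/7)
2. 224.09ms @ 4/7 + 224.09ms (4/7)
3. 448.179ms @ 8/7 + 224.09ms (4/7)
4. 672.269ms @ 12/7 + 224.09ms (4/7)
5. 896.359ms @ 16/7 + 224.09ms (4/7)
6. 1120.448ms @ 20/7 + 448.179ms (8/7)

note 5 onset = 16/7b = 896.359ms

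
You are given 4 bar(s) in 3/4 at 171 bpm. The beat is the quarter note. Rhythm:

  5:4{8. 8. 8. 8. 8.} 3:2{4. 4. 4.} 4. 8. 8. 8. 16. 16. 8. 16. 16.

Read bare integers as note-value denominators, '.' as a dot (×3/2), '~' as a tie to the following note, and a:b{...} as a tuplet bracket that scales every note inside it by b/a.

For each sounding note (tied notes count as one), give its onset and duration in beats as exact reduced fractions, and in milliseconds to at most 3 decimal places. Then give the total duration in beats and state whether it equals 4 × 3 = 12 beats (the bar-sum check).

1) 0.0ms=0b +210.526ms=3/5b
2) 210.526ms=3/5b +210.526ms=3/5b
3) 421.053ms=6/5b +210.526ms=3/5b
4) 631.579ms=9/5b +210.526ms=3/5b
5) 842.105ms=12/5b +210.526ms=3/5b
6) 1052.632ms=3b +350.877ms=1b
7) 1403.509ms=4b +350.877ms=1b
8) 1754.386ms=5b +350.877ms=1b
9) 2105.263ms=6b +526.316ms=3/2b
10) 2631.579ms=15/2b +263.158ms=3/4b
11) 2894.737ms=33/4b +263.158ms=3/4b
12) 3157.895ms=9b +263.158ms=3/4b
13) 3421.053ms=39/4b +131.579ms=3/8b
14) 3552.632ms=81/8b +131.579ms=3/8b
15) 3684.211ms=21/2b +263.158ms=3/4b
16) 3947.368ms=45/4b +131.579ms=3/8b
17) 4078.947ms=93/8b +131.579ms=3/8b
Σ=12b of 12 (171bpm 3/4) — PASS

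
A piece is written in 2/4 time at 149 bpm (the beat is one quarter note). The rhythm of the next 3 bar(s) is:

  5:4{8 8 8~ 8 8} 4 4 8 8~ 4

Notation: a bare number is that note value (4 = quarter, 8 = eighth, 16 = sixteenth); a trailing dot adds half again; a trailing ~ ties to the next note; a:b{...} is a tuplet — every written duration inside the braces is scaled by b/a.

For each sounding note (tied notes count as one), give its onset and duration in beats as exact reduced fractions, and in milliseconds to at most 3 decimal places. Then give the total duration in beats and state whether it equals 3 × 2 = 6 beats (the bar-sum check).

1) 0.0ms=0b +161.074ms=2/5b
2) 161.074ms=2/5b +161.074ms=2/5b
3) 322.148ms=4/5b +322.148ms=4/5b
4) 644.295ms=8/5b +161.074ms=2/5b
5) 805.369ms=2b +402.685ms=1b
6) 1208.054ms=3b +402.685ms=1b
7) 1610.738ms=4b +201.342ms=1/2b
8) 1812.081ms=9/2b +604.027ms=3/2b
Σ=6b of 6 (149bpm 2/4) — PASS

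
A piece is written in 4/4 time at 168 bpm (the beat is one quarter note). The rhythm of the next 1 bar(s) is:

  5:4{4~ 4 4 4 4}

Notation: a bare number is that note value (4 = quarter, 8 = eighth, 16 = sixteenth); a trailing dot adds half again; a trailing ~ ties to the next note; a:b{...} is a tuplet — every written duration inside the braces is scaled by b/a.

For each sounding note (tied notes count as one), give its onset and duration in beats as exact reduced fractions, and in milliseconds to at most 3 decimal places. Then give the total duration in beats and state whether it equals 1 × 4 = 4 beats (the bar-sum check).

1) 0.0ms=0b +571.429ms=8/5b
2) 571.429ms=8/5b +285.714ms=4/5b
3) 857.143ms=12/5b +285.714ms=4/5b
4) 1142.857ms=16/5b +285.714ms=4/5b
Σ=4b of 4 (168bpm 4/4) — PASS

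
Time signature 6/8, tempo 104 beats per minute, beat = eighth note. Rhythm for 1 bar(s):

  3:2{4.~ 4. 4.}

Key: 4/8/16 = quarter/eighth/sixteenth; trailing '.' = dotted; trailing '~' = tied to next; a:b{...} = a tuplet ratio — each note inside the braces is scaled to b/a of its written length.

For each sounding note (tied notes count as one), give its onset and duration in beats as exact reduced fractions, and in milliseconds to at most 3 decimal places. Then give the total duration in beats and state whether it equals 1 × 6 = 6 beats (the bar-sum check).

1) 0.0ms=0b +2307.692ms=4b
2) 2307.692ms=4b +1153.846ms=2b
Σ=6b of 6 (104bpm 6/8) — PASS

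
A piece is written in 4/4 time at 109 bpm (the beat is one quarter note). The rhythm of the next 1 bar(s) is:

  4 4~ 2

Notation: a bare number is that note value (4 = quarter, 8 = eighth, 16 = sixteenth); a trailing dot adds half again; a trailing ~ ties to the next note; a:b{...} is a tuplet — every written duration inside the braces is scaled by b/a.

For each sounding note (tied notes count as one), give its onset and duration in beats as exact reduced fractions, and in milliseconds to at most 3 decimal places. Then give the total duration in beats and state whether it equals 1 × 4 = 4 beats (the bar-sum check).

1) 0.0ms=0b +550.459ms=1b
2) 550.459ms=1b +1651.376ms=3b
Σ=4b of 4 (109bpm 4/4) — PASS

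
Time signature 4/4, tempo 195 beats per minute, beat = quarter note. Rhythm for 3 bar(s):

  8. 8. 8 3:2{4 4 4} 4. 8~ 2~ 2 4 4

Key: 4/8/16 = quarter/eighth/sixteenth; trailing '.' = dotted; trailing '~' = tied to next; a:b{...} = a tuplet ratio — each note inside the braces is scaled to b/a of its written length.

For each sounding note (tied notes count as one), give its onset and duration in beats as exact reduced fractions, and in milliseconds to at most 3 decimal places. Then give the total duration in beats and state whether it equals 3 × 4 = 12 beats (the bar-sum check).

1) 0.0ms=0b +230.769ms=3/4b
2) 230.769ms=3/4b +230.769ms=3/4b
3) 461.538ms=3/2b +153.846ms=1/2b
4) 615.385ms=2b +205.128ms=2/3b
5) 820.513ms=8/3b +205.128ms=2/3b
6) 1025.641ms=10/3b +205.128ms=2/3b
7) 1230.769ms=4b +461.538ms=3/2b
8) 1692.308ms=11/2b +1384.615ms=9/2b
9) 3076.923ms=10b +307.692ms=1b
10) 3384.615ms=11b +307.692ms=1b
Σ=12b of 12 (195bpm 4/4) — PASS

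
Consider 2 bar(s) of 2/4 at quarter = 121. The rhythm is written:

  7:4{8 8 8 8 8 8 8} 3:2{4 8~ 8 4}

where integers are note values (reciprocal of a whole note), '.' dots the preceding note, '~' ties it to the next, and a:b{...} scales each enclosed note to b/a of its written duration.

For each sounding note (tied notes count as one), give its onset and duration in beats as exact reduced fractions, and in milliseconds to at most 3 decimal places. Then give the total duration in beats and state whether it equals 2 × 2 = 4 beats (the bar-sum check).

1) 0.0ms=0b +141.677ms=2/7b
2) 141.677ms=2/7b +141.677ms=2/7b
3) 283.353ms=4/7b +141.677ms=2/7b
4) 425.03ms=6/7b +141.677ms=2/7b
5) 566.706ms=8/7b +141.677ms=2/7b
6) 708.383ms=10/7b +141.677ms=2/7b
7) 850.059ms=12/7b +141.677ms=2/7b
8) 991.736ms=2b +330.579ms=2/3b
9) 1322.314ms=8/3b +330.579ms=2/3b
10) 1652.893ms=10/3b +330.579ms=2/3b
Σ=4b of 4 (121bpm 2/4) — PASS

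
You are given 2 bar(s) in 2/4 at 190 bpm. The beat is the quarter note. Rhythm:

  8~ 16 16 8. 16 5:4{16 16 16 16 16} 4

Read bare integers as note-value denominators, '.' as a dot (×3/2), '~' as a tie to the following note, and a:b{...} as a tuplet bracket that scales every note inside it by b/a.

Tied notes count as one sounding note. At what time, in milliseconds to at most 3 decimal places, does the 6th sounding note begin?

1. 0.0ms @ 0 + 236.842ms (3/4)
2. 236.842ms @ 3/4 + 78.947ms (1/4)
3. 315.789ms @ 1 + 236.842ms (3/4)
4. 552.632ms @ 7/4 + 78.947ms (1/4)
5. 631.579ms @ 2 + 63.158ms (1/5)
6. 694.737ms @ 11/5 + 63.158ms (1/5)
7. 757.895ms @ 12/5 + 63.158ms (1/5)
8. 821.053ms @ 13/5 + 63.158ms (1/5)
9. 884.211ms @ 14/5 + 63.158ms (1/5)
10. 947.368ms @ 3 + 315.789ms (1)

note 6 onset = 11/5b = 694.737ms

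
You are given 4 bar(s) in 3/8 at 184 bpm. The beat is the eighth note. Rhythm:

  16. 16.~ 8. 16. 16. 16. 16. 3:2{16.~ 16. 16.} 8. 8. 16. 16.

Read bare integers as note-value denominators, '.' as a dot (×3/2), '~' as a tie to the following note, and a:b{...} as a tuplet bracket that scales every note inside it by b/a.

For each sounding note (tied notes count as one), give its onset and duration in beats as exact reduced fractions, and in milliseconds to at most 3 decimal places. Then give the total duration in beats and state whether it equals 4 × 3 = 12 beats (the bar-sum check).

1) 0.0ms=0b +244.565ms=3/4b
2) 244.565ms=3/4b +733.696ms=9/4b
3) 978.261ms=3b +244.565ms=3/4b
4) 1222.826ms=15/4b +244.565ms=3/4b
5) 1467.391ms=9/2b +244.565ms=3/4b
6) 1711.957ms=21/4b +244.565ms=3/4b
7) 1956.522ms=6b +326.087ms=1b
8) 2282.609ms=7b +163.043ms=1/2b
9) 2445.652ms=15/2b +489.13ms=3/2b
10) 2934.783ms=9b +489.13ms=3/2b
11) 3423.913ms=21/2b +244.565ms=3/4b
12) 3668.478ms=45/4b +244.565ms=3/4b
Σ=12b of 12 (184bpm 3/8) — PASS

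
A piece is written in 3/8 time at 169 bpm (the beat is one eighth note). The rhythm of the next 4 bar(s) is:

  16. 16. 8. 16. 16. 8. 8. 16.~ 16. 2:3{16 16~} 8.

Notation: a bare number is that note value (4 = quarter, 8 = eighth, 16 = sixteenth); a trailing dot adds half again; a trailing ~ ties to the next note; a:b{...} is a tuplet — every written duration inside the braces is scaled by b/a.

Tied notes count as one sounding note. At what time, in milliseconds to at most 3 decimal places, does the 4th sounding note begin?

1. 0.0ms @ 0 + 266.272ms (3/4)
2. 266.272ms @ 3/4 + 266.272ms (3/4)
3. 532.544ms @ 3/2 + 532.544ms (3/2)
4. 1065.089ms @ 3 + 266.272ms (3/4)
5. 1331.361ms @ 15/4 + 266.272ms (3/4)
6. 1597.633ms @ 9/2 + 532.544ms (3/2)
7. 2130.178ms @ 6 + 532.544ms (3/2)
8. 2662.722ms @ 15/2 + 532.544ms (3/2)
9. 3195.266ms @ 9 + 266.272ms (3/4)
10. 3461.538ms @ 39/4 + 798.817ms (9/4)

note 4 onset = 3b = 1065.089ms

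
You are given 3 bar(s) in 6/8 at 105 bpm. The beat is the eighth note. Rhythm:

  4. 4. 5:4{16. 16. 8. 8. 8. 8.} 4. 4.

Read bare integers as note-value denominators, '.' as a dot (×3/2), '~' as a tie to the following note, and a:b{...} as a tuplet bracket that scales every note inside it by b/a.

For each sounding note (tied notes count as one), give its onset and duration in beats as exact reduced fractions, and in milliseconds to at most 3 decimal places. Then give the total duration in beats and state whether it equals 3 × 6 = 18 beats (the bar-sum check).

1) 0.0ms=0b +1714.286ms=3b
2) 1714.286ms=3b +1714.286ms=3b
3) 3428.571ms=6b +342.857ms=3/5b
4) 3771.429ms=33/5b +342.857ms=3/5b
5) 4114.286ms=36/5b +685.714ms=6/5b
6) 4800.0ms=42/5b +685.714ms=6/5b
7) 5485.714ms=48/5b +685.714ms=6/5b
8) 6171.429ms=54/5b +685.714ms=6/5b
9) 6857.143ms=12b +1714.286ms=3b
10) 8571.429ms=15b +1714.286ms=3b
Σ=18b of 18 (105bpm 6/8) — PASS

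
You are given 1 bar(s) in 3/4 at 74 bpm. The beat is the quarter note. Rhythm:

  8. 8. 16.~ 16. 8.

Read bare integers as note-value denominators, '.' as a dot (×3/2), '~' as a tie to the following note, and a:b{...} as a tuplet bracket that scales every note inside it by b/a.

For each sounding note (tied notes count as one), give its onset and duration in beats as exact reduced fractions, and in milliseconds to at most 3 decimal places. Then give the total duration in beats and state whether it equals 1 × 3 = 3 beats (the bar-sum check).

1) 0.0ms=0b +608.108ms=3/4b
2) 608.108ms=3/4b +608.108ms=3/4b
3) 1216.216ms=3/2b +608.108ms=3/4b
4) 1824.324ms=9/4b +608.108ms=3/4b
Σ=3b of 3 (74bpm 3/4) — PASS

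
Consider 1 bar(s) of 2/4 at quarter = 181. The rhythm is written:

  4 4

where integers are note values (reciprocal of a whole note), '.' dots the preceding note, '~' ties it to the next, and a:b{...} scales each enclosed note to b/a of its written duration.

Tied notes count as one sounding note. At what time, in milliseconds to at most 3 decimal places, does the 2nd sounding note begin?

1. 0.0ms @ 0 + 331.492ms (1)
2. 331.492ms @ 1 + 331.492ms (1)

note 2 onset = 1b = 331.492ms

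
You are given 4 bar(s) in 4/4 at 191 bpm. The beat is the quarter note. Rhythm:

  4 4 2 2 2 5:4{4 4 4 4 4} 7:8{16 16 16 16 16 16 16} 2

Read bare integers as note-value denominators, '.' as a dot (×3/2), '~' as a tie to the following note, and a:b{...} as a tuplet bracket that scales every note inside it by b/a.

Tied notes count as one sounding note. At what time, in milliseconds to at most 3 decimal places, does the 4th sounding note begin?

note 4 onset = 4b = 1256.545ms

1. 0.0ms @ 0 + 314.136ms (1)
2. 314.136ms @ 1 + 314.136ms (1)
3. 628.272ms @ 2 + 628.272ms (2)
4. 1256.545ms @ 4 + 628.272ms (2)
5. 1884.817ms @ 6 + 628.272ms (2)
6. 2513.089ms @ 8 + 251.309ms (4/5)
7. 2764.398ms @ 44/5 + 251.309ms (4/5)
8. 3015.707ms @ 48/5 + 251.309ms (4/5)
9. 3267.016ms @ 52/5 + 251.309ms (4/5)
10. 3518.325ms @ 56/5 + 251.309ms (4/5)
11. 3769.634ms @ 12 + 89.753ms (2/7)
12. 3859.387ms @ 86/7 + 89.753ms (2/7)
13. 3949.14ms @ 88/7 + 89.753ms (2/7)
14. 4038.893ms @ 90/7 + 89.753ms (2/7)
15. 4128.646ms @ 92/7 + 89.753ms (2/7)
16. 4218.399ms @ 94/7 + 89.753ms (2/7)
17. 4308.153ms @ 96/7 + 89.753ms (2/7)
18. 4397.906ms @ 14 + 628.272ms (2)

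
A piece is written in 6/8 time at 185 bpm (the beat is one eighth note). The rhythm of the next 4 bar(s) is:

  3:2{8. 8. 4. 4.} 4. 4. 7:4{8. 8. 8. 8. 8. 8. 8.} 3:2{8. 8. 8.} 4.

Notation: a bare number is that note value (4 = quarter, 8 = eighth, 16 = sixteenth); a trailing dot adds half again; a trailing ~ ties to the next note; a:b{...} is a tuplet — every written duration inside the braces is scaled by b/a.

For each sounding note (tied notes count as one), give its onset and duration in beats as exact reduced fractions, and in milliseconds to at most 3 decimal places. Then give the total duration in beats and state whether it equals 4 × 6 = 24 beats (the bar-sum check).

1) 0.0ms=0b +324.324ms=1b
2) 324.324ms=1b +324.324ms=1b
3) 648.649ms=2b +648.649ms=2b
4) 1297.297ms=4b +648.649ms=2b
5) 1945.946ms=6b +972.973ms=3b
6) 2918.919ms=9b +972.973ms=3b
7) 3891.892ms=12b +277.992ms=6/7b
8) 4169.884ms=90/7b +277.992ms=6/7b
9) 4447.876ms=96/7b +277.992ms=6/7b
10) 4725.869ms=102/7b +277.992ms=6/7b
11) 5003.861ms=108/7b +277.992ms=6/7b
12) 5281.853ms=114/7b +277.992ms=6/7b
13) 5559.846ms=120/7b +277.992ms=6/7b
14) 5837.838ms=18b +324.324ms=1b
15) 6162.162ms=19b +324.324ms=1b
16) 6486.486ms=20b +324.324ms=1b
17) 6810.811ms=21b +972.973ms=3b
Σ=24b of 24 (185bpm 6/8) — PASS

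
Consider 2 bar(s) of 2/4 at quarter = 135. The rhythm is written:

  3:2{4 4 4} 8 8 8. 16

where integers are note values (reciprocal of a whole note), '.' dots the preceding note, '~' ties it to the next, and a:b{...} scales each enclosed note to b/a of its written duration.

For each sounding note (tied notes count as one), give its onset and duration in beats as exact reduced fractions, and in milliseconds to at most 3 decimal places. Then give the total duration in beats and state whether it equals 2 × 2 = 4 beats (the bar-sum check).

1) 0.0ms=0b +296.296ms=2/3b
2) 296.296ms=2/3b +296.296ms=2/3b
3) 592.593ms=4/3b +296.296ms=2/3b
4) 888.889ms=2b +222.222ms=1/2b
5) 1111.111ms=5/2b +222.222ms=1/2b
6) 1333.333ms=3b +333.333ms=3/4b
7) 1666.667ms=15/4b +111.111ms=1/4b
Σ=4b of 4 (135bpm 2/4) — PASS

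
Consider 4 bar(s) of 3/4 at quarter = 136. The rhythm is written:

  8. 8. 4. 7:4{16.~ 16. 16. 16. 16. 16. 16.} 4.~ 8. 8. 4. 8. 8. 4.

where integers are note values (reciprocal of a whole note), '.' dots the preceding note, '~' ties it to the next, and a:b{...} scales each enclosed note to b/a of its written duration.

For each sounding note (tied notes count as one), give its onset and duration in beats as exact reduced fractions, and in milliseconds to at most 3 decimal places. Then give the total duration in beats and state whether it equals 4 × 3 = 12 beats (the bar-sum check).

1) 0.0ms=0b +330.882ms=3/4b
2) 330.882ms=3/4b +330.882ms=3/4b
3) 661.765ms=3/2b +661.765ms=3/2b
4) 1323.529ms=3b +189.076ms=3/7b
5) 1512.605ms=24/7b +94.538ms=3/14b
6) 1607.143ms=51/14b +94.538ms=3/14b
7) 1701.681ms=27/7b +94.538ms=3/14b
8) 1796.218ms=57/14b +94.538ms=3/14b
9) 1890.756ms=30/7b +94.538ms=3/14b
10) 1985.294ms=9/2b +992.647ms=9/4b
11) 2977.941ms=27/4b +330.882ms=3/4b
12) 3308.824ms=15/2b +661.765ms=3/2b
13) 3970.588ms=9b +330.882ms=3/4b
14) 4301.471ms=39/4b +330.882ms=3/4b
15) 4632.353ms=21/2b +661.765ms=3/2b
Σ=12b of 12 (136bpm 3/4) — PASS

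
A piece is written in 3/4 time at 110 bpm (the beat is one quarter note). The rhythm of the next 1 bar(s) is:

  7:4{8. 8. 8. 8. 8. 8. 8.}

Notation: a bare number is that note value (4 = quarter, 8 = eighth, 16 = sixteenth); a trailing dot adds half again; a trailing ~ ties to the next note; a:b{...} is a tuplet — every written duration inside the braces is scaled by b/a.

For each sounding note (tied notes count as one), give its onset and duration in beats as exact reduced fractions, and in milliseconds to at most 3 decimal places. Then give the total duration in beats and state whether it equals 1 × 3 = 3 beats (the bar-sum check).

1) 0.0ms=0b +233.766ms=3/7b
2) 233.766ms=3/7b +233.766ms=3/7b
3) 467.532ms=6/7b +233.766ms=3/7b
4) 701.299ms=9/7b +233.766ms=3/7b
5) 935.065ms=12/7b +233.766ms=3/7b
6) 1168.831ms=15/7b +233.766ms=3/7b
7) 1402.597ms=18/7b +233.766ms=3/7b
Σ=3b of 3 (110bpm 3/4) — PASS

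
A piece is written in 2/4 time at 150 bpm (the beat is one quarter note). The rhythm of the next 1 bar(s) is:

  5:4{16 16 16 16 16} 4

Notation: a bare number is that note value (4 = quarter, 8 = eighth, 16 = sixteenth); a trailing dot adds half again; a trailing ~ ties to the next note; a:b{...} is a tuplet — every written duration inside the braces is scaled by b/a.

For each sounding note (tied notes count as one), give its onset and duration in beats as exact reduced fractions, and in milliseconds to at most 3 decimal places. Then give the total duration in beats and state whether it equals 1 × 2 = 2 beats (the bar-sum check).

1) 0.0ms=0b +80.0ms=1/5b
2) 80.0ms=1/5b +80.0ms=1/5b
3) 160.0ms=2/5b +80.0ms=1/5b
4) 240.0ms=3/5b +80.0ms=1/5b
5) 320.0ms=4/5b +80.0ms=1/5b
6) 400.0ms=1b +400.0ms=1b
Σ=2b of 2 (150bpm 2/4) — PASS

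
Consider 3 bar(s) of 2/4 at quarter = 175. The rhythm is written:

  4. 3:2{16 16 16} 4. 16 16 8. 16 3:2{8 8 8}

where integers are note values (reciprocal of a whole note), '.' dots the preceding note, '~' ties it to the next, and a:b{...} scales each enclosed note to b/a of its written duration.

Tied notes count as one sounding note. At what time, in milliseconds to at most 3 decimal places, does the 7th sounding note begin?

note 7 onset = 15/4b = 1285.714ms

1. 0.0ms @ 0 + 514.286ms (3/2)
2. 514.286ms @ 3/2 + 57.143ms (1/6)
3. 571.429ms @ 5/3 + 57.143ms (1/6)
4. 628.571ms @ 11/6 + 57.143ms (1/6)
5. 685.714ms @ 2 + 514.286ms (3/2)
6. 1200.0ms @ 7/2 + 85.714ms (1/4)
7. 1285.714ms @ 15/4 + 85.714ms (1/4)
8. 1371.429ms @ 4 + 257.143ms (3/4)
9. 1628.571ms @ 19/4 + 85.714ms (1/4)
10. 1714.286ms @ 5 + 114.286ms (1/3)
11. 1828.571ms @ 16/3 + 114.286ms (1/3)
12. 1942.857ms @ 17/3 + 114.286ms (1/3)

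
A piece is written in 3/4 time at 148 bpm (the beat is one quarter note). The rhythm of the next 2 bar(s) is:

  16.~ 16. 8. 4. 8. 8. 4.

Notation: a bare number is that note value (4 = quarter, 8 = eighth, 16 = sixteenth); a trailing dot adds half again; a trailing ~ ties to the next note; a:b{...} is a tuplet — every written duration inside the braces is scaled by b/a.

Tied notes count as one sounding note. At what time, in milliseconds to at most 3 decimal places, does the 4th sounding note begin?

1. 0.0ms @ 0 + 304.054ms (3/4)
2. 304.054ms @ 3/4 + 304.054ms (3/4)
3. 608.108ms @ 3/2 + 608.108ms (3/2)
4. 1216.216ms @ 3 + 304.054ms (3/4)
5. 1520.27ms @ 15/4 + 304.054ms (3/4)
6. 1824.324ms @ 9/2 + 608.108ms (3/2)

note 4 onset = 3b = 1216.216ms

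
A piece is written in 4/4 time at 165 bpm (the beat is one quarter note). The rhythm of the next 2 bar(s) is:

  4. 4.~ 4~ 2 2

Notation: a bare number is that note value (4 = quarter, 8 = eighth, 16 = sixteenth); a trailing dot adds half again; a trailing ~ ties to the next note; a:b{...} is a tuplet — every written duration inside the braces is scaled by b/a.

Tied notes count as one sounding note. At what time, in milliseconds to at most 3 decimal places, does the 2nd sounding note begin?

note 2 onset = 3/2b = 545.455ms

1. 0.0ms @ 0 + 545.455ms (3/2)
2. 545.455ms @ 3/2 + 1636.364ms (9/2)
3. 2181.818ms @ 6 + 727.273ms (2)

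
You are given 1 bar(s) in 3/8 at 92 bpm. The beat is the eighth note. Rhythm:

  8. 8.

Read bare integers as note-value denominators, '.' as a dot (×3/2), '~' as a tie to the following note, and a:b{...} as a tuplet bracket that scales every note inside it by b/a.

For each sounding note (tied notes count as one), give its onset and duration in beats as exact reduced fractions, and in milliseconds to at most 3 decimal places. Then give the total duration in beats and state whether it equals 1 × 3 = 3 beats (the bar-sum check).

1) 0.0ms=0b +978.261ms=3/2b
2) 978.261ms=3/2b +978.261ms=3/2b
Σ=3b of 3 (92bpm 3/8) — PASS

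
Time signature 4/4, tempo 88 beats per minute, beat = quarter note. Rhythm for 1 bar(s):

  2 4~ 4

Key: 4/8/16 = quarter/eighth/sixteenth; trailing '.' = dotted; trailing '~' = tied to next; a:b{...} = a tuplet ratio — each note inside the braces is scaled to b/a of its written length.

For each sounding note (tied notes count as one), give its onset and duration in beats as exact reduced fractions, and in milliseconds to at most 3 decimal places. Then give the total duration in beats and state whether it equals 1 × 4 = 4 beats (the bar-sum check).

1) 0.0ms=0b +1363.636ms=2b
2) 1363.636ms=2b +1363.636ms=2b
Σ=4b of 4 (88bpm 4/4) — PASS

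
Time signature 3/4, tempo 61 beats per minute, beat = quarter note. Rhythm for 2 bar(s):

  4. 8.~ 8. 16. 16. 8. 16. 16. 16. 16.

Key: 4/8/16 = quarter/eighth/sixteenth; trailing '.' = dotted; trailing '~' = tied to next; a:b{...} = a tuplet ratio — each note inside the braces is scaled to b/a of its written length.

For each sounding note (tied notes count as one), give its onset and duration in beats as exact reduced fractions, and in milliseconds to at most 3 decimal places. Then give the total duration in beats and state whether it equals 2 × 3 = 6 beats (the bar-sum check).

1) 0.0ms=0b +1475.41ms=3/2b
2) 1475.41ms=3/2b +1475.41ms=3/2b
3) 2950.82ms=3b +368.852ms=3/8b
4) 3319.672ms=27/8b +368.852ms=3/8b
5) 3688.525ms=15/4b +737.705ms=3/4b
6) 4426.23ms=9/2b +368.852ms=3/8b
7) 4795.082ms=39/8b +368.852ms=3/8b
8) 5163.934ms=21/4b +368.852ms=3/8b
9) 5532.787ms=45/8b +368.852ms=3/8b
Σ=6b of 6 (61bpm 3/4) — PASS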